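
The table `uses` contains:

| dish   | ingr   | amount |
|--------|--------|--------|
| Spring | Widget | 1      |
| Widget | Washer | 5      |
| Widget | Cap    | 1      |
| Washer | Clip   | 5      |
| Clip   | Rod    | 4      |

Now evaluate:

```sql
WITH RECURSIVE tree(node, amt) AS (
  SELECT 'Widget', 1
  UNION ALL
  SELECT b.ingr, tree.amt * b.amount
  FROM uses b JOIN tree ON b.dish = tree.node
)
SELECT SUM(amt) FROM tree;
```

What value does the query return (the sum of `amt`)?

Base: (Widget, amt=1).
Iteration 1: components of {Widget} -> Cap = 1*1 = 1, Washer = 1*5 = 5.
Iteration 2: components of {Cap,Washer} -> Clip = 5*5 = 25.
Iteration 3: components of {Clip} -> Rod = 25*4 = 100.
Iteration 4: no further components; recursion stops.
SUM(amt) = 1 + 5 + 1 + 25 + 100 = 132.

132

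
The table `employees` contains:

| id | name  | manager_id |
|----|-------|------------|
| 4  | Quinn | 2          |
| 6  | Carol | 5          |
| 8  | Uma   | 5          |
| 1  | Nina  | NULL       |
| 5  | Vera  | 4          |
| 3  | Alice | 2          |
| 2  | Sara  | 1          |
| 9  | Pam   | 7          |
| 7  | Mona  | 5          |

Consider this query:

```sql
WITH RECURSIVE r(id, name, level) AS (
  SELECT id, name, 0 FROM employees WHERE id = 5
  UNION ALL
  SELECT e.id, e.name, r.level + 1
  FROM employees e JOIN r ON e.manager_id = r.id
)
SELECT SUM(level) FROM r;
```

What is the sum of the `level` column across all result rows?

5

Base: id=5 (Vera) at level 0.
Iteration 1: rows with manager_id in {5} -> Carol (id 6, level 1), Mona (id 7, level 1), Uma (id 8, level 1).
Iteration 2: rows with manager_id in {6,7,8} -> Pam (id 9, level 2).
Iteration 3: no rows with manager_id in {9}; recursion stops.
SUM(level) = 0 + 1 + 1 + 1 + 2 = 5.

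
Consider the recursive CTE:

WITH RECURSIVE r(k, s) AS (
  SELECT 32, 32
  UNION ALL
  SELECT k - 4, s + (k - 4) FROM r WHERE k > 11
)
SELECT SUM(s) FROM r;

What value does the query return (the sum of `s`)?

672

Base: k=32, s=32.
Iteration 1: 32 > 11 holds -> k = 32 - 4 = 28, s = 32 + 28 = 60.
Iteration 2: 28 > 11 holds -> k = 28 - 4 = 24, s = 60 + 24 = 84.
Iteration 3: 24 > 11 holds -> k = 24 - 4 = 20, s = 84 + 20 = 104.
Iteration 4: 20 > 11 holds -> k = 20 - 4 = 16, s = 104 + 16 = 120.
Iteration 5: 16 > 11 holds -> k = 16 - 4 = 12, s = 120 + 12 = 132.
Iteration 6: 12 > 11 holds -> k = 12 - 4 = 8, s = 132 + 8 = 140.
Iteration 7: 8 > 11 fails; recursion stops.
SUM(s) = 32 + 60 + 84 + 104 + 120 + 132 + 140 = 672.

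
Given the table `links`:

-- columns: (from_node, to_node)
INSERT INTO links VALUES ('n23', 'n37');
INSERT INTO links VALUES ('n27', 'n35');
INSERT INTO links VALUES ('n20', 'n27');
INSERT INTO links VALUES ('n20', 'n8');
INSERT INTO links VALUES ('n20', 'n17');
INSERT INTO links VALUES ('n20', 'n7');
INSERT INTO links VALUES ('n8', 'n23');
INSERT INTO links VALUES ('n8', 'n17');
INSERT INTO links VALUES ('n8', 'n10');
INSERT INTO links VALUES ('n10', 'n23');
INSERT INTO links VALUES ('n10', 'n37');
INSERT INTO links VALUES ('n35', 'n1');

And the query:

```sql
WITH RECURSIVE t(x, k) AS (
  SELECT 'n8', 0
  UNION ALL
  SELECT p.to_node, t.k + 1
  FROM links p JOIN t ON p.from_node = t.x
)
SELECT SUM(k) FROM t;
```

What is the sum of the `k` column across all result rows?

12

Base: (n8, k=0).
Iteration 1: edges from {n8} -> (n10, k=1), (n17, k=1), (n23, k=1).
Iteration 2: edges from {n10,n17,n23} -> (n23, k=2), (n37, k=2) x2. [UNION ALL keeps all 3 new rows, including repeats]
Iteration 3: edges from {n23,n37} -> (n37, k=3).
Iteration 4: no outgoing edges from {n37}; recursion stops.
SUM(k) = 0 + 1 + 1 + 1 + 2 + 2 + 2 + 3 = 12.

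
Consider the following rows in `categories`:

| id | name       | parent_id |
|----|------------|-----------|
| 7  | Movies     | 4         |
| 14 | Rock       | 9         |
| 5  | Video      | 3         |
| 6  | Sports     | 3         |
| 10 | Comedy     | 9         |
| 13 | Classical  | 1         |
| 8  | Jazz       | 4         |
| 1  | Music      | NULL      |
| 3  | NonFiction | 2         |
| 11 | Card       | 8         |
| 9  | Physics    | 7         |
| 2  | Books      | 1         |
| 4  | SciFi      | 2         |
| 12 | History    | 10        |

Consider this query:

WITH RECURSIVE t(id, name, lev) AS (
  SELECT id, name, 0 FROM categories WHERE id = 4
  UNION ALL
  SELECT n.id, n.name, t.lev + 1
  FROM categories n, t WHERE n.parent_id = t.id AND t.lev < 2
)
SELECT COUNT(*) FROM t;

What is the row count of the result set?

5

Base: id=4 (SciFi) at lev 0.
Iteration 1: rows with parent_id in {4} -> Movies (id 7, lev 1), Jazz (id 8, lev 1).
Iteration 2: rows with parent_id in {7,8} -> Physics (id 9, lev 2), Card (id 11, lev 2).
Iteration 3: lev < 2 fails for all current rows; recursion stops.
Total rows emitted: 5.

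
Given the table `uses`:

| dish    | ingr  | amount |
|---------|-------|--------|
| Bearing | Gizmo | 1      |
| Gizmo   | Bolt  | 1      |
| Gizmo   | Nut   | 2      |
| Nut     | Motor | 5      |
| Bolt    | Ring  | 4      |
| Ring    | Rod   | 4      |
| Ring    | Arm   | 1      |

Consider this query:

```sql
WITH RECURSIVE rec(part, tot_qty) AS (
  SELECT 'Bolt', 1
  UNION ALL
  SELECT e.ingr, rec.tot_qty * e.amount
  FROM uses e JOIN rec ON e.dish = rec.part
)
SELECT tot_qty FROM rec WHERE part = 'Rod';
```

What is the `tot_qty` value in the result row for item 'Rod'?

Base: (Bolt, tot_qty=1).
Iteration 1: components of {Bolt} -> Ring = 1*4 = 4.
Iteration 2: components of {Ring} -> Arm = 4*1 = 4, Rod = 4*4 = 16.
Iteration 3: no further components; recursion stops.

16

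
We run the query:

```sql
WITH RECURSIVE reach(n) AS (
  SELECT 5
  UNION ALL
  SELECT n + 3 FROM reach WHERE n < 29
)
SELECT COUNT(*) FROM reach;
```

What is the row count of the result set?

Base: n=5.
Iteration 1: 5 < 29 holds -> n = 5 + 3 = 8.
Iteration 2: 8 < 29 holds -> n = 8 + 3 = 11.
Iteration 3: 11 < 29 holds -> n = 11 + 3 = 14.
Iteration 4: 14 < 29 holds -> n = 14 + 3 = 17.
Iteration 5: 17 < 29 holds -> n = 17 + 3 = 20.
Iteration 6: 20 < 29 holds -> n = 20 + 3 = 23.
Iteration 7: 23 < 29 holds -> n = 23 + 3 = 26.
Iteration 8: 26 < 29 holds -> n = 26 + 3 = 29.
Iteration 9: 29 < 29 fails; recursion stops.
Total rows emitted: 9.

9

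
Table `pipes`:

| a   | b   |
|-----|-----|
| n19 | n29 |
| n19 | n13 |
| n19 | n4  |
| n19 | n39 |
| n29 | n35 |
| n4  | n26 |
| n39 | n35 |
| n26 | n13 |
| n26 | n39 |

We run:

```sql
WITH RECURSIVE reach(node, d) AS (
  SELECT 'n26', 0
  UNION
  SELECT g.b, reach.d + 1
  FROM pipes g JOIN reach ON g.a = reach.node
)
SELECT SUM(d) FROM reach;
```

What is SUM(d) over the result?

4

Base: (n26, d=0).
Iteration 1: edges from {n26} -> (n13, d=1), (n39, d=1).
Iteration 2: edges from {n13,n39} -> (n35, d=2).
Iteration 3: no outgoing edges from {n35}; recursion stops.
SUM(d) = 0 + 1 + 1 + 2 = 4.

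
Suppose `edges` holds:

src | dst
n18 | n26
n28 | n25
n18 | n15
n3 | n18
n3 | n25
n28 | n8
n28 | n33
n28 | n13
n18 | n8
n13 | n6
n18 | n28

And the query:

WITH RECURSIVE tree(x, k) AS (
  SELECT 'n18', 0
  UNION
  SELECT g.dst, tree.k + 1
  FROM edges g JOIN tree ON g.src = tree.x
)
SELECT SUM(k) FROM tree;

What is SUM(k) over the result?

15

Base: (n18, k=0).
Iteration 1: edges from {n18} -> (n15, k=1), (n26, k=1), (n28, k=1), (n8, k=1).
Iteration 2: edges from {n15,n26,n28,n8} -> (n13, k=2), (n25, k=2), (n33, k=2), (n8, k=2).
Iteration 3: edges from {n13,n25,n33,n8} -> (n6, k=3).
Iteration 4: no outgoing edges from {n6}; recursion stops.
SUM(k) = 0 + 1 + 1 + 1 + 1 + 2 + 2 + 2 + 2 + 3 = 15.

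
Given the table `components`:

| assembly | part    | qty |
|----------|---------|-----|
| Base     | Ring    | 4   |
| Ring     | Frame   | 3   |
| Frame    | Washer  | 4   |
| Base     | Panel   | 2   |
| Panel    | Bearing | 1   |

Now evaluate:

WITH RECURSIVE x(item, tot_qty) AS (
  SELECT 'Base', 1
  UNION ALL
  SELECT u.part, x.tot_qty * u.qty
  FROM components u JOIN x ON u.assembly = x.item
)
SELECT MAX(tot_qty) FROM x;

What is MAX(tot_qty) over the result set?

48

Base: (Base, tot_qty=1).
Iteration 1: components of {Base} -> Panel = 1*2 = 2, Ring = 1*4 = 4.
Iteration 2: components of {Panel,Ring} -> Bearing = 2*1 = 2, Frame = 4*3 = 12.
Iteration 3: components of {Bearing,Frame} -> Washer = 12*4 = 48.
Iteration 4: no further components; recursion stops.
tot_qty values: 1, 4, 2, 12, 2, 48; the maximum is 48.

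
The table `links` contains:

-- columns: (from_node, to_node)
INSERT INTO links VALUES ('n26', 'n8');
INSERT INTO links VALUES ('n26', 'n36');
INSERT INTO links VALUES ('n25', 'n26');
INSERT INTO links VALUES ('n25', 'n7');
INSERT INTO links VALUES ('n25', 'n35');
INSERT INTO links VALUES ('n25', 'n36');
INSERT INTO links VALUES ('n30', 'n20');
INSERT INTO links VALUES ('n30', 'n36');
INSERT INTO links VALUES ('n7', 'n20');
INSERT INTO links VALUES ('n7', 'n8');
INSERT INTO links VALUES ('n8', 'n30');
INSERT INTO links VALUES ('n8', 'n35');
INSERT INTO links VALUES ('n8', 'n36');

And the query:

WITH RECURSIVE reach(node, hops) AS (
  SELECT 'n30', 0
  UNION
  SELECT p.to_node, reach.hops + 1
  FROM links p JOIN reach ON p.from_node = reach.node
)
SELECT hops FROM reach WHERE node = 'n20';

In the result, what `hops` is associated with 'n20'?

1

Base: (n30, hops=0).
Iteration 1: edges from {n30} -> (n20, hops=1), (n36, hops=1).
Iteration 2: no outgoing edges from {n20,n36}; recursion stops.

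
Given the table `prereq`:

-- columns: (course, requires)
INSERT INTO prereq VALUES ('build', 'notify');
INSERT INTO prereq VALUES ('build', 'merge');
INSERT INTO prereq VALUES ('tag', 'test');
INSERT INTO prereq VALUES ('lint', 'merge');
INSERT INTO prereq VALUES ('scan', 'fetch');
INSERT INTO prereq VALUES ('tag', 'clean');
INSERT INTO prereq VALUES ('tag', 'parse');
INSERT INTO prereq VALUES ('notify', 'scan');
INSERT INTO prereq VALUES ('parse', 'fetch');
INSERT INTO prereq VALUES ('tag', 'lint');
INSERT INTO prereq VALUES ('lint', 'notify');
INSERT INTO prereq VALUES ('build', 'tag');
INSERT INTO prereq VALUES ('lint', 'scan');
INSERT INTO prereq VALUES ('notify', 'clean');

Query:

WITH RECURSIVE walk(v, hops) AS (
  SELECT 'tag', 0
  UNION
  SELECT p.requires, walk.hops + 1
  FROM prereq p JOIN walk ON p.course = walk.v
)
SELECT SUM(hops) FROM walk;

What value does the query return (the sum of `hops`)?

25

Base: (tag, hops=0).
Iteration 1: edges from {tag} -> (clean, hops=1), (lint, hops=1), (parse, hops=1), (test, hops=1).
Iteration 2: edges from {clean,lint,parse,test} -> (fetch, hops=2), (merge, hops=2), (notify, hops=2), (scan, hops=2).
Iteration 3: edges from {fetch,merge,notify,scan} -> (clean, hops=3), (fetch, hops=3), (scan, hops=3).
Iteration 4: edges from {clean,fetch,scan} -> (fetch, hops=4).
Iteration 5: no outgoing edges from {fetch}; recursion stops.
SUM(hops) = 0 + 1 + 1 + 1 + 1 + 2 + 2 + 2 + 2 + 3 + 3 + 3 + 4 = 25.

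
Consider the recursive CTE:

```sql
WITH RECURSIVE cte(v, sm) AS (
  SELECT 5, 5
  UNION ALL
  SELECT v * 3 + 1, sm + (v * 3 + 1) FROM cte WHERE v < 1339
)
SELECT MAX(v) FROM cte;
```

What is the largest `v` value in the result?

4009

Base: v=5, sm=5.
Iteration 1: 5 < 1339 holds -> v = 5 * 3 + 1 = 16, sm = 5 + 16 = 21.
Iteration 2: 16 < 1339 holds -> v = 16 * 3 + 1 = 49, sm = 21 + 49 = 70.
Iteration 3: 49 < 1339 holds -> v = 49 * 3 + 1 = 148, sm = 70 + 148 = 218.
Iteration 4: 148 < 1339 holds -> v = 148 * 3 + 1 = 445, sm = 218 + 445 = 663.
Iteration 5: 445 < 1339 holds -> v = 445 * 3 + 1 = 1336, sm = 663 + 1336 = 1999.
Iteration 6: 1336 < 1339 holds -> v = 1336 * 3 + 1 = 4009, sm = 1999 + 4009 = 6008.
Iteration 7: 4009 < 1339 fails; recursion stops.
v values: 5, 16, 49, 148, 445, 1336, 4009; the maximum is 4009.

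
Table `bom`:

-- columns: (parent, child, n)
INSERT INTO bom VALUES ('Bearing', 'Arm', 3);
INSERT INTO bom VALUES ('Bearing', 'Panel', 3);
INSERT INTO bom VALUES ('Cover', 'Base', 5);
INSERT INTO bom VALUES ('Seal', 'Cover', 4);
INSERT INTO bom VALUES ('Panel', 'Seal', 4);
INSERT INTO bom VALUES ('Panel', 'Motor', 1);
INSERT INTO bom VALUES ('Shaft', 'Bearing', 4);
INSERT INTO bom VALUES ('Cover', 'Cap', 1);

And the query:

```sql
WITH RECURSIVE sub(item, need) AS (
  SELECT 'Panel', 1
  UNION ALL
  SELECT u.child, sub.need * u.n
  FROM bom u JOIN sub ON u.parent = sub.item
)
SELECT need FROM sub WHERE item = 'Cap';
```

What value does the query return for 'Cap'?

16

Base: (Panel, need=1).
Iteration 1: components of {Panel} -> Motor = 1*1 = 1, Seal = 1*4 = 4.
Iteration 2: components of {Motor,Seal} -> Cover = 4*4 = 16.
Iteration 3: components of {Cover} -> Base = 16*5 = 80, Cap = 16*1 = 16.
Iteration 4: no further components; recursion stops.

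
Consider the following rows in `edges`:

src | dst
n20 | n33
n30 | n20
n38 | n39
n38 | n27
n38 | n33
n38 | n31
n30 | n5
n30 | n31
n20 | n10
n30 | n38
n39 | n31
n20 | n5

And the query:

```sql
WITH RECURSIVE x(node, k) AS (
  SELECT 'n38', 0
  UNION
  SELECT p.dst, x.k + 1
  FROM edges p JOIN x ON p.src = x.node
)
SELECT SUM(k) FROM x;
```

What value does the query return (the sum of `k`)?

6

Base: (n38, k=0).
Iteration 1: edges from {n38} -> (n27, k=1), (n31, k=1), (n33, k=1), (n39, k=1).
Iteration 2: edges from {n27,n31,n33,n39} -> (n31, k=2).
Iteration 3: no outgoing edges from {n31}; recursion stops.
SUM(k) = 0 + 1 + 1 + 1 + 1 + 2 = 6.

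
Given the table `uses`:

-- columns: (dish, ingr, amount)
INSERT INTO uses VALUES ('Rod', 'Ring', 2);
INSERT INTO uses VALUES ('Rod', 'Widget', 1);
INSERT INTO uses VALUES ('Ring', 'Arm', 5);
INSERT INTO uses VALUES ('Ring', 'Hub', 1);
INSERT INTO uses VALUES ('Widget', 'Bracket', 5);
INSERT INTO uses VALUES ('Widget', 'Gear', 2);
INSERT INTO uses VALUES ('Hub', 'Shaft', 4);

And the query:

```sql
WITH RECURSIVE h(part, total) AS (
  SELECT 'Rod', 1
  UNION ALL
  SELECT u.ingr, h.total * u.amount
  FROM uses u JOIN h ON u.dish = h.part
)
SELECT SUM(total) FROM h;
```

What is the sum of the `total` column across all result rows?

Base: (Rod, total=1).
Iteration 1: components of {Rod} -> Ring = 1*2 = 2, Widget = 1*1 = 1.
Iteration 2: components of {Ring,Widget} -> Arm = 2*5 = 10, Bracket = 1*5 = 5, Gear = 1*2 = 2, Hub = 2*1 = 2.
Iteration 3: components of {Arm,Bracket,Gear,Hub} -> Shaft = 2*4 = 8.
Iteration 4: no further components; recursion stops.
SUM(total) = 1 + 2 + 1 + 10 + 2 + 5 + 2 + 8 = 31.

31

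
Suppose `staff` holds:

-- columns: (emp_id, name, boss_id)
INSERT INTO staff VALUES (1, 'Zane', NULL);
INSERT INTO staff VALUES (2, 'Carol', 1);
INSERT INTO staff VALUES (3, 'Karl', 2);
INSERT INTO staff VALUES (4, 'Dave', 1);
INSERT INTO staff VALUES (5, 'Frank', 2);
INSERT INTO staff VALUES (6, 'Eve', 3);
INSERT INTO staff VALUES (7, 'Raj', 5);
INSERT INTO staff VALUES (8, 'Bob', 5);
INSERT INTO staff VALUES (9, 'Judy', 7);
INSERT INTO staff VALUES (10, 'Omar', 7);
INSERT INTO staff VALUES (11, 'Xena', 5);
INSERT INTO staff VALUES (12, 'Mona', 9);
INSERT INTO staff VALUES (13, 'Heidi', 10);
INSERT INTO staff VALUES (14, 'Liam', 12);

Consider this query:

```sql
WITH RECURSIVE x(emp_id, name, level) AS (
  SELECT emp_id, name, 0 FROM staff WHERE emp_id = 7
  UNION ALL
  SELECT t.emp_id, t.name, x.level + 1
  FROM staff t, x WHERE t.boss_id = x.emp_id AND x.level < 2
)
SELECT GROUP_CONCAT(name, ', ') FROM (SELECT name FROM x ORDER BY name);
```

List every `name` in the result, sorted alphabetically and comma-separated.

Heidi, Judy, Mona, Omar, Raj

Base: emp_id=7 (Raj) at level 0.
Iteration 1: rows with boss_id in {7} -> Judy (id 9, level 1), Omar (id 10, level 1).
Iteration 2: rows with boss_id in {9,10} -> Mona (id 12, level 2), Heidi (id 13, level 2).
Iteration 3: level < 2 fails for all current rows; recursion stops.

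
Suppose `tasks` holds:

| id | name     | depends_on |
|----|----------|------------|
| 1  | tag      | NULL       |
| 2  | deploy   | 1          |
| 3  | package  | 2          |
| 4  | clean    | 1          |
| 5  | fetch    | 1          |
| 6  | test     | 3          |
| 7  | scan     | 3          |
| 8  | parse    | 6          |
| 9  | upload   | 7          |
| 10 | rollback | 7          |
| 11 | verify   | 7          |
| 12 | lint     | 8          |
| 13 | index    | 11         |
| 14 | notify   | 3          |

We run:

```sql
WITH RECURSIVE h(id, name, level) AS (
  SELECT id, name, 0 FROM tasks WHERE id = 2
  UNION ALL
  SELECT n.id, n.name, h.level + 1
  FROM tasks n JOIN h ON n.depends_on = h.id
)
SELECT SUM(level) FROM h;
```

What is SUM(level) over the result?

Base: id=2 (deploy) at level 0.
Iteration 1: rows with depends_on in {2} -> package (id 3, level 1).
Iteration 2: rows with depends_on in {3} -> test (id 6, level 2), scan (id 7, level 2), notify (id 14, level 2).
Iteration 3: rows with depends_on in {6,7,14} -> parse (id 8, level 3), upload (id 9, level 3), rollback (id 10, level 3), verify (id 11, level 3).
Iteration 4: rows with depends_on in {8,9,10,11} -> lint (id 12, level 4), index (id 13, level 4).
Iteration 5: no rows with depends_on in {12,13}; recursion stops.
SUM(level) = 0 + 1 + 2 + 2 + 2 + 3 + 3 + 3 + 3 + 4 + 4 = 27.

27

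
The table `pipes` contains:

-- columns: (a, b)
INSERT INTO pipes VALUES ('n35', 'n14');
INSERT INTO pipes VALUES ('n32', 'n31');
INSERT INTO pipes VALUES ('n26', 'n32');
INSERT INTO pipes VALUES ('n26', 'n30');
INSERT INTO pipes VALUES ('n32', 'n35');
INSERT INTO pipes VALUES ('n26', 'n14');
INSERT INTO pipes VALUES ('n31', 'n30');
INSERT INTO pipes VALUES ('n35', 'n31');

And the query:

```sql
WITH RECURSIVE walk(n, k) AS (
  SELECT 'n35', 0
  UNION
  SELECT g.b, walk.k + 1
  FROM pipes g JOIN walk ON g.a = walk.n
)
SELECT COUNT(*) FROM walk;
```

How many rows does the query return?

Base: (n35, k=0).
Iteration 1: edges from {n35} -> (n14, k=1), (n31, k=1).
Iteration 2: edges from {n14,n31} -> (n30, k=2).
Iteration 3: no outgoing edges from {n30}; recursion stops.
Total rows emitted: 4.

4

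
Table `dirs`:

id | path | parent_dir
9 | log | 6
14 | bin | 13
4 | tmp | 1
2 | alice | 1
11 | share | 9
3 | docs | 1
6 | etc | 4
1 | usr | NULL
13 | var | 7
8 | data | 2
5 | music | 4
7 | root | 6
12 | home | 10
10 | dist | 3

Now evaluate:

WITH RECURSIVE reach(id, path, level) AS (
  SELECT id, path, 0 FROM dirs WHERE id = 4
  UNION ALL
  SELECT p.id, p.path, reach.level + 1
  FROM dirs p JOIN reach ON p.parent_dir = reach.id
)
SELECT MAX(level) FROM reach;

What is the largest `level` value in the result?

4

Base: id=4 (tmp) at level 0.
Iteration 1: rows with parent_dir in {4} -> music (id 5, level 1), etc (id 6, level 1).
Iteration 2: rows with parent_dir in {5,6} -> root (id 7, level 2), log (id 9, level 2).
Iteration 3: rows with parent_dir in {7,9} -> share (id 11, level 3), var (id 13, level 3).
Iteration 4: rows with parent_dir in {11,13} -> bin (id 14, level 4).
Iteration 5: no rows with parent_dir in {14}; recursion stops.
level values: 0, 1, 1, 2, 2, 3, 3, 4; the maximum is 4.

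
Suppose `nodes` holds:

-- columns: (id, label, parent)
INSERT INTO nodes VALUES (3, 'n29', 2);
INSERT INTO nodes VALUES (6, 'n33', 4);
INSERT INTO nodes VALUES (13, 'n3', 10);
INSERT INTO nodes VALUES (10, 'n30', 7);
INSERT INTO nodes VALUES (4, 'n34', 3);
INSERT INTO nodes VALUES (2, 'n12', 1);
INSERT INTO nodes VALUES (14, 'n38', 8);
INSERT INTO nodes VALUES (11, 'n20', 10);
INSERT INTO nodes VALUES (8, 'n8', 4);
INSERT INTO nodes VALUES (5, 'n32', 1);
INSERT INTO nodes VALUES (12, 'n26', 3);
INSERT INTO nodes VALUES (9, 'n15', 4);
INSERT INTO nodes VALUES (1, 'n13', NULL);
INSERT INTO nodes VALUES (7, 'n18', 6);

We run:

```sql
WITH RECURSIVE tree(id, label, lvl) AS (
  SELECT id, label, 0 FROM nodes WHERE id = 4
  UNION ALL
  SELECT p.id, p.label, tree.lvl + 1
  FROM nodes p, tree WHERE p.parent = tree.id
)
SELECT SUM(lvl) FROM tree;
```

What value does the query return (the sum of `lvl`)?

18

Base: id=4 (n34) at lvl 0.
Iteration 1: rows with parent in {4} -> n33 (id 6, lvl 1), n8 (id 8, lvl 1), n15 (id 9, lvl 1).
Iteration 2: rows with parent in {6,8,9} -> n18 (id 7, lvl 2), n38 (id 14, lvl 2).
Iteration 3: rows with parent in {7,14} -> n30 (id 10, lvl 3).
Iteration 4: rows with parent in {10} -> n20 (id 11, lvl 4), n3 (id 13, lvl 4).
Iteration 5: no rows with parent in {11,13}; recursion stops.
SUM(lvl) = 0 + 1 + 1 + 1 + 2 + 2 + 3 + 4 + 4 = 18.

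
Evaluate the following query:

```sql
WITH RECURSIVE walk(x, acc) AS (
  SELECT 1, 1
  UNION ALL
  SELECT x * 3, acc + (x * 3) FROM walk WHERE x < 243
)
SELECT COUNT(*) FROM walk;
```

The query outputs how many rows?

6

Base: x=1, acc=1.
Iteration 1: 1 < 243 holds -> x = 1 * 3 = 3, acc = 1 + 3 = 4.
Iteration 2: 3 < 243 holds -> x = 3 * 3 = 9, acc = 4 + 9 = 13.
Iteration 3: 9 < 243 holds -> x = 9 * 3 = 27, acc = 13 + 27 = 40.
Iteration 4: 27 < 243 holds -> x = 27 * 3 = 81, acc = 40 + 81 = 121.
Iteration 5: 81 < 243 holds -> x = 81 * 3 = 243, acc = 121 + 243 = 364.
Iteration 6: 243 < 243 fails; recursion stops.
Total rows emitted: 6.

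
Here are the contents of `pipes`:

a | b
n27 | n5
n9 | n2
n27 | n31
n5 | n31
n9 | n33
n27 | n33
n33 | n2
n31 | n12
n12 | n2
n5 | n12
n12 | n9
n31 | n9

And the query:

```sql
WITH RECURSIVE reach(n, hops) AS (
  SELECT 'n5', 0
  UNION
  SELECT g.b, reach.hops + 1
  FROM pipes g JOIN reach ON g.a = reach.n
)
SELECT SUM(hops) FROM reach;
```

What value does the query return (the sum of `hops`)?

Base: (n5, hops=0).
Iteration 1: edges from {n5} -> (n12, hops=1), (n31, hops=1).
Iteration 2: edges from {n12,n31} -> (n12, hops=2), (n2, hops=2), (n9, hops=2). [UNION drops 1 duplicate row(s)]
Iteration 3: edges from {n12,n2,n9} -> (n2, hops=3), (n33, hops=3), (n9, hops=3). [UNION drops 1 duplicate row(s)]
Iteration 4: edges from {n2,n33,n9} -> (n2, hops=4), (n33, hops=4). [UNION drops 1 duplicate row(s)]
Iteration 5: edges from {n2,n33} -> (n2, hops=5).
Iteration 6: no outgoing edges from {n2}; recursion stops.
SUM(hops) = 0 + 1 + 1 + 2 + 2 + 2 + 3 + 3 + 3 + 4 + 4 + 5 = 30.

30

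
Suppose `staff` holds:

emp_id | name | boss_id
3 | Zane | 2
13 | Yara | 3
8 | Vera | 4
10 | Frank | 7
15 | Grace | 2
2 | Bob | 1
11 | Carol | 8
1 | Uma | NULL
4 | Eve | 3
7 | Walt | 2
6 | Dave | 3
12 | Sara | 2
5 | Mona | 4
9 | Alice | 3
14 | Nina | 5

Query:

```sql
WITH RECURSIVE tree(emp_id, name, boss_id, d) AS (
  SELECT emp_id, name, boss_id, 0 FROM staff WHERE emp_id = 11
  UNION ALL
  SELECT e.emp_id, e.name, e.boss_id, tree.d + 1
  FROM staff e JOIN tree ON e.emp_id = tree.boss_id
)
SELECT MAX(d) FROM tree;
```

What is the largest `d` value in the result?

5

Base: emp_id=11 (Carol), boss_id=8, d 0.
Iteration 1: join on emp_id=8 -> Vera (id 8, boss_id=4, d 1).
Iteration 2: join on emp_id=4 -> Eve (id 4, boss_id=3, d 2).
Iteration 3: join on emp_id=3 -> Zane (id 3, boss_id=2, d 3).
Iteration 4: join on emp_id=2 -> Bob (id 2, boss_id=1, d 4).
Iteration 5: join on emp_id=1 -> Uma (id 1, boss_id=NULL, d 5).
Iteration 6: boss_id is NULL; no match; recursion stops.
d values: 0, 1, 2, 3, 4, 5; the maximum is 5.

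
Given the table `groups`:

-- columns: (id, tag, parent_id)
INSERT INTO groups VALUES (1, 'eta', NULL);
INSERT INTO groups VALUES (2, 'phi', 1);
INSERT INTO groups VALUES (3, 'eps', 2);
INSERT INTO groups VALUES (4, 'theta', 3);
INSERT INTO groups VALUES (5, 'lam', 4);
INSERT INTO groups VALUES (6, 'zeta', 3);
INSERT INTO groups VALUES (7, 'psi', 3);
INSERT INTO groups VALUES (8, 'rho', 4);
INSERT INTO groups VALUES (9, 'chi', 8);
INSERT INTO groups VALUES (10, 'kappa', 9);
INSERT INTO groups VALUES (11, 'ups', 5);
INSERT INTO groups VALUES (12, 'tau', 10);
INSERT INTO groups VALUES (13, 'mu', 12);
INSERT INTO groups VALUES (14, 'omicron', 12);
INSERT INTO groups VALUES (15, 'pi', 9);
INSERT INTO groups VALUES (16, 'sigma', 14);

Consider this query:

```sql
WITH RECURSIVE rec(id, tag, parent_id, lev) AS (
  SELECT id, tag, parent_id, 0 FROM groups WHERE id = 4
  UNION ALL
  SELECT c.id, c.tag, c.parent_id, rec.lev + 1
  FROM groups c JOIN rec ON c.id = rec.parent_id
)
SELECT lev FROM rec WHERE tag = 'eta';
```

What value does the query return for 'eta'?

3

Base: id=4 (theta), parent_id=3, lev 0.
Iteration 1: join on id=3 -> eps (id 3, parent_id=2, lev 1).
Iteration 2: join on id=2 -> phi (id 2, parent_id=1, lev 2).
Iteration 3: join on id=1 -> eta (id 1, parent_id=NULL, lev 3).
Iteration 4: parent_id is NULL; no match; recursion stops.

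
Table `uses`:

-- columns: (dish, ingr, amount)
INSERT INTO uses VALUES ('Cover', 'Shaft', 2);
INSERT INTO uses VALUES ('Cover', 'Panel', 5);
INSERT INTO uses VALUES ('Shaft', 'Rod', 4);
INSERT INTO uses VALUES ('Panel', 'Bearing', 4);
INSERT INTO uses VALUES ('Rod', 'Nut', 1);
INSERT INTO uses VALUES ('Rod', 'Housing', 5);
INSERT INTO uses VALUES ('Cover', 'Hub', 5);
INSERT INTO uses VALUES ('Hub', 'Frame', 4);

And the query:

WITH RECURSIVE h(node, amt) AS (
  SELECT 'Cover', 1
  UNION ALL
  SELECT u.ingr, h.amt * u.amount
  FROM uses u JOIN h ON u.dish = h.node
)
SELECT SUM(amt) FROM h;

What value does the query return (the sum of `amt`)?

Base: (Cover, amt=1).
Iteration 1: components of {Cover} -> Hub = 1*5 = 5, Panel = 1*5 = 5, Shaft = 1*2 = 2.
Iteration 2: components of {Hub,Panel,Shaft} -> Bearing = 5*4 = 20, Frame = 5*4 = 20, Rod = 2*4 = 8.
Iteration 3: components of {Bearing,Frame,Rod} -> Housing = 8*5 = 40, Nut = 8*1 = 8.
Iteration 4: no further components; recursion stops.
SUM(amt) = 1 + 2 + 5 + 5 + 8 + 20 + 20 + 8 + 40 = 109.

109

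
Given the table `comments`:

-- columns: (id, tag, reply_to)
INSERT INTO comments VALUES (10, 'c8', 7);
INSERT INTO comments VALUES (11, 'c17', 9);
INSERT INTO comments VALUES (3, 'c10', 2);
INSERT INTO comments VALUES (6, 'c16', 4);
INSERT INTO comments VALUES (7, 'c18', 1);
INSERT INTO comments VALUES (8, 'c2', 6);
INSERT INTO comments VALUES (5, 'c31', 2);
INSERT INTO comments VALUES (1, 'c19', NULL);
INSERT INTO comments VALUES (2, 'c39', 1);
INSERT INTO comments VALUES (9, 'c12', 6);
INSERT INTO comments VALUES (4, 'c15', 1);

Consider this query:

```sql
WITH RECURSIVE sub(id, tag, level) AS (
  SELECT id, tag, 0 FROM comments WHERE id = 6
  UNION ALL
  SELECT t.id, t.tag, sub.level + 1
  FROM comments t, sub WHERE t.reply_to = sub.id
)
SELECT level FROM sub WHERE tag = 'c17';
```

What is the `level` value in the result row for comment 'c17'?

Base: id=6 (c16) at level 0.
Iteration 1: rows with reply_to in {6} -> c2 (id 8, level 1), c12 (id 9, level 1).
Iteration 2: rows with reply_to in {8,9} -> c17 (id 11, level 2).
Iteration 3: no rows with reply_to in {11}; recursion stops.

2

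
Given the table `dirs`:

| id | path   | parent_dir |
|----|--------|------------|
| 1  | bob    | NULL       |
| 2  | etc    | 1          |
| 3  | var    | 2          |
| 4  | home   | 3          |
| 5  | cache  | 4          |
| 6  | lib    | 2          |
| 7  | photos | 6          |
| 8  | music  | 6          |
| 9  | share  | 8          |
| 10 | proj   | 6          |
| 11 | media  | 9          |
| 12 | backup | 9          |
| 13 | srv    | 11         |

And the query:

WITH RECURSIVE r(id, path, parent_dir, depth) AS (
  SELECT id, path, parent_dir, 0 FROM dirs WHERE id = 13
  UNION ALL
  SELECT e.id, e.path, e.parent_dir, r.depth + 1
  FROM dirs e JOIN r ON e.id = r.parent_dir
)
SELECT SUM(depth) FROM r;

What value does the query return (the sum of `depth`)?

21

Base: id=13 (srv), parent_dir=11, depth 0.
Iteration 1: join on id=11 -> media (id 11, parent_dir=9, depth 1).
Iteration 2: join on id=9 -> share (id 9, parent_dir=8, depth 2).
Iteration 3: join on id=8 -> music (id 8, parent_dir=6, depth 3).
Iteration 4: join on id=6 -> lib (id 6, parent_dir=2, depth 4).
Iteration 5: join on id=2 -> etc (id 2, parent_dir=1, depth 5).
Iteration 6: join on id=1 -> bob (id 1, parent_dir=NULL, depth 6).
Iteration 7: parent_dir is NULL; no match; recursion stops.
SUM(depth) = 0 + 1 + 2 + 3 + 4 + 5 + 6 = 21.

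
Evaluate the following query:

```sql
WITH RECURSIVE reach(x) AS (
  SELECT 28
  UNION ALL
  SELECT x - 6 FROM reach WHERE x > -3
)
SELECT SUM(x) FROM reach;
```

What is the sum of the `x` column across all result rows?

Base: x=28.
Iteration 1: 28 > -3 holds -> x = 28 - 6 = 22.
Iteration 2: 22 > -3 holds -> x = 22 - 6 = 16.
Iteration 3: 16 > -3 holds -> x = 16 - 6 = 10.
Iteration 4: 10 > -3 holds -> x = 10 - 6 = 4.
Iteration 5: 4 > -3 holds -> x = 4 - 6 = -2.
Iteration 6: -2 > -3 holds -> x = -2 - 6 = -8.
Iteration 7: -8 > -3 fails; recursion stops.
SUM(x) = 28 + 22 + 16 + 10 + 4 + -2 + -8 = 70.

70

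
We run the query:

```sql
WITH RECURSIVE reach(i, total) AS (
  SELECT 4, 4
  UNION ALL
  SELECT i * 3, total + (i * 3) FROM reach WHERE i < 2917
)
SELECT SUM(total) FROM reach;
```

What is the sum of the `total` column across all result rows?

Base: i=4, total=4.
Iteration 1: 4 < 2917 holds -> i = 4 * 3 = 12, total = 4 + 12 = 16.
Iteration 2: 12 < 2917 holds -> i = 12 * 3 = 36, total = 16 + 36 = 52.
Iteration 3: 36 < 2917 holds -> i = 36 * 3 = 108, total = 52 + 108 = 160.
Iteration 4: 108 < 2917 holds -> i = 108 * 3 = 324, total = 160 + 324 = 484.
Iteration 5: 324 < 2917 holds -> i = 324 * 3 = 972, total = 484 + 972 = 1456.
Iteration 6: 972 < 2917 holds -> i = 972 * 3 = 2916, total = 1456 + 2916 = 4372.
Iteration 7: 2916 < 2917 holds -> i = 2916 * 3 = 8748, total = 4372 + 8748 = 13120.
Iteration 8: 8748 < 2917 fails; recursion stops.
SUM(total) = 4 + 16 + 52 + 160 + 484 + 1456 + 4372 + 13120 = 19664.

19664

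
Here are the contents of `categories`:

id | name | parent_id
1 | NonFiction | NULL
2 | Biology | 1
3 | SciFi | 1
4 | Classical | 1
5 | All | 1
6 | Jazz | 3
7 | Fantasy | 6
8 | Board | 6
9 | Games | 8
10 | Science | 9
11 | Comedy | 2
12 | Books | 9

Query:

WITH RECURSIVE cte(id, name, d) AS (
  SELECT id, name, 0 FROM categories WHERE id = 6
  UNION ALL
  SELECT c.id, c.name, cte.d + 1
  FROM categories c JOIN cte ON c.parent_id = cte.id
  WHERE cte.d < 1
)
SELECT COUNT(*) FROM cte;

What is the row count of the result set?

3

Base: id=6 (Jazz) at d 0.
Iteration 1: rows with parent_id in {6} -> Fantasy (id 7, d 1), Board (id 8, d 1).
Iteration 2: d < 1 fails for all current rows; recursion stops.
Total rows emitted: 3.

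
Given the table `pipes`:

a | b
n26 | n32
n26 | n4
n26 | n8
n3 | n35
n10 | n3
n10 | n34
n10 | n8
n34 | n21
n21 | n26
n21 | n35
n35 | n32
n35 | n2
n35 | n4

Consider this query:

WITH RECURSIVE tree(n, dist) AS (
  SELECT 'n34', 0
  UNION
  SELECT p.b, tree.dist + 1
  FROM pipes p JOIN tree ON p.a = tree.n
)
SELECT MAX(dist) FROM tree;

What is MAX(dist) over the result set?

3

Base: (n34, dist=0).
Iteration 1: edges from {n34} -> (n21, dist=1).
Iteration 2: edges from {n21} -> (n26, dist=2), (n35, dist=2).
Iteration 3: edges from {n26,n35} -> (n2, dist=3), (n32, dist=3), (n4, dist=3), (n8, dist=3). [UNION drops 2 duplicate row(s)]
Iteration 4: no outgoing edges from {n2,n32,n4,n8}; recursion stops.
dist values: 0, 1, 2, 2, 3, 3, 3, 3; the maximum is 3.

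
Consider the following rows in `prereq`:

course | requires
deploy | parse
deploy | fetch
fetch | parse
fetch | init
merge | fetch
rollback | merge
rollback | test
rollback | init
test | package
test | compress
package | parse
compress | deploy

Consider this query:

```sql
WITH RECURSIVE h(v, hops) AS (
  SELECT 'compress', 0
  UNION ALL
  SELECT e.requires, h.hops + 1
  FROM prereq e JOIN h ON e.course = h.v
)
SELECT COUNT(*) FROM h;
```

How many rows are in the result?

6

Base: (compress, hops=0).
Iteration 1: edges from {compress} -> (deploy, hops=1).
Iteration 2: edges from {deploy} -> (fetch, hops=2), (parse, hops=2).
Iteration 3: edges from {fetch,parse} -> (init, hops=3), (parse, hops=3).
Iteration 4: no outgoing edges from {init,parse}; recursion stops.
Total rows emitted: 6.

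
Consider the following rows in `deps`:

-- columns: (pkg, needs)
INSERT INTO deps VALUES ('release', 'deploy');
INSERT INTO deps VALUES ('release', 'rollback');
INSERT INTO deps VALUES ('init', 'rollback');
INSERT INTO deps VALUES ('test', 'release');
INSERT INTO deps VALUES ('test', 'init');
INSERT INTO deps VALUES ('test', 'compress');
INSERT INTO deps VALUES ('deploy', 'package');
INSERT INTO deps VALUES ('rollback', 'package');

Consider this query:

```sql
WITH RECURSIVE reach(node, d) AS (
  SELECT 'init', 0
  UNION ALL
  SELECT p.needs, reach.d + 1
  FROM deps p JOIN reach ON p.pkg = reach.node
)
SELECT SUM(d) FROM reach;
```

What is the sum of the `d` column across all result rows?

Base: (init, d=0).
Iteration 1: edges from {init} -> (rollback, d=1).
Iteration 2: edges from {rollback} -> (package, d=2).
Iteration 3: no outgoing edges from {package}; recursion stops.
SUM(d) = 0 + 1 + 2 = 3.

3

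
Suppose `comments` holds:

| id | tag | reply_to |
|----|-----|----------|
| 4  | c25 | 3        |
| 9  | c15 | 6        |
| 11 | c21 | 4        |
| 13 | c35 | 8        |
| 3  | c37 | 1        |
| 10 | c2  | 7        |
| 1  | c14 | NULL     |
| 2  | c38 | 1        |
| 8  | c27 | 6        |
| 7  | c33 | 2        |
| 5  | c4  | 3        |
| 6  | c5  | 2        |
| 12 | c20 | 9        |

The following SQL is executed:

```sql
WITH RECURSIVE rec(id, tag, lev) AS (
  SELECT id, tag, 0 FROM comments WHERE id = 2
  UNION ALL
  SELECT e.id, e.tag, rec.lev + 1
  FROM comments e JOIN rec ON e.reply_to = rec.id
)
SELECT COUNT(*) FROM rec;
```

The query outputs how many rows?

8

Base: id=2 (c38) at lev 0.
Iteration 1: rows with reply_to in {2} -> c5 (id 6, lev 1), c33 (id 7, lev 1).
Iteration 2: rows with reply_to in {6,7} -> c27 (id 8, lev 2), c15 (id 9, lev 2), c2 (id 10, lev 2).
Iteration 3: rows with reply_to in {8,9,10} -> c20 (id 12, lev 3), c35 (id 13, lev 3).
Iteration 4: no rows with reply_to in {12,13}; recursion stops.
Total rows emitted: 8.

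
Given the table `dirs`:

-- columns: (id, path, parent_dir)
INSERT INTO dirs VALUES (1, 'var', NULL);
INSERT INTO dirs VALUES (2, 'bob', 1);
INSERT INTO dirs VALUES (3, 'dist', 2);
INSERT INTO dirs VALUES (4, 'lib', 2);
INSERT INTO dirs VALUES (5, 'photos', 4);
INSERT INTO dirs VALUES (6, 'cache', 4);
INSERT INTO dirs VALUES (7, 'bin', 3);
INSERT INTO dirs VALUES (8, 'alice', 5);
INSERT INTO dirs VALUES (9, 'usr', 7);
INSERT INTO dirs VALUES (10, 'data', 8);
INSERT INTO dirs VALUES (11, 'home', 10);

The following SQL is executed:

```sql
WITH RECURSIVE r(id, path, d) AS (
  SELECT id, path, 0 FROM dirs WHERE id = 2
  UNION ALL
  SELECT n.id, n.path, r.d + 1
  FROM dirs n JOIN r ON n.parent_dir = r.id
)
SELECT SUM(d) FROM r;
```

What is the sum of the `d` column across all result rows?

23

Base: id=2 (bob) at d 0.
Iteration 1: rows with parent_dir in {2} -> dist (id 3, d 1), lib (id 4, d 1).
Iteration 2: rows with parent_dir in {3,4} -> photos (id 5, d 2), cache (id 6, d 2), bin (id 7, d 2).
Iteration 3: rows with parent_dir in {5,6,7} -> alice (id 8, d 3), usr (id 9, d 3).
Iteration 4: rows with parent_dir in {8,9} -> data (id 10, d 4).
Iteration 5: rows with parent_dir in {10} -> home (id 11, d 5).
Iteration 6: no rows with parent_dir in {11}; recursion stops.
SUM(d) = 0 + 1 + 1 + 2 + 2 + 2 + 3 + 3 + 4 + 5 = 23.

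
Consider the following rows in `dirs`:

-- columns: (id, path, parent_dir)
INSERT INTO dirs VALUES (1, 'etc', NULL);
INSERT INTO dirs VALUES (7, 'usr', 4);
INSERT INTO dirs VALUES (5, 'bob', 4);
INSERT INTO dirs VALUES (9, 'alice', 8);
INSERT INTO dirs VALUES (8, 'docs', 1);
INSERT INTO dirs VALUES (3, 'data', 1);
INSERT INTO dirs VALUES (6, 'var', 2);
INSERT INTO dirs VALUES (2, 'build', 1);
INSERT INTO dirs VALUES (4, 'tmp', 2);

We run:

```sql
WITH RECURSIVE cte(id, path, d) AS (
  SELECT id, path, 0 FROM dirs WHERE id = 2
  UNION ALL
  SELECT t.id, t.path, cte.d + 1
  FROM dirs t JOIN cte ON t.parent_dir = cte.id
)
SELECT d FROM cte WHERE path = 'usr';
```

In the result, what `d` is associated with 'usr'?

2

Base: id=2 (build) at d 0.
Iteration 1: rows with parent_dir in {2} -> tmp (id 4, d 1), var (id 6, d 1).
Iteration 2: rows with parent_dir in {4,6} -> bob (id 5, d 2), usr (id 7, d 2).
Iteration 3: no rows with parent_dir in {5,7}; recursion stops.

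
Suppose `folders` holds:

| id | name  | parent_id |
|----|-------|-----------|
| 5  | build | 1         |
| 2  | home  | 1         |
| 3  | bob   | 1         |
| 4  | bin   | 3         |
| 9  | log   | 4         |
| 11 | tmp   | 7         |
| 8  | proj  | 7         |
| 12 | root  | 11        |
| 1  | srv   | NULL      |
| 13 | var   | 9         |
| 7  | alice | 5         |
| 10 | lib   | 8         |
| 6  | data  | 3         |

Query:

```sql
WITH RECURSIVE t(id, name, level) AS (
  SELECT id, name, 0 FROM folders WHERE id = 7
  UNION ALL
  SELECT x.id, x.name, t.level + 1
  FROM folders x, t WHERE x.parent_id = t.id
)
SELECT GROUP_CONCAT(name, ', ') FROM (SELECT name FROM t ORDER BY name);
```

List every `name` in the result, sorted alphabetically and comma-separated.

Base: id=7 (alice) at level 0.
Iteration 1: rows with parent_id in {7} -> proj (id 8, level 1), tmp (id 11, level 1).
Iteration 2: rows with parent_id in {8,11} -> lib (id 10, level 2), root (id 12, level 2).
Iteration 3: no rows with parent_id in {10,12}; recursion stops.

alice, lib, proj, root, tmp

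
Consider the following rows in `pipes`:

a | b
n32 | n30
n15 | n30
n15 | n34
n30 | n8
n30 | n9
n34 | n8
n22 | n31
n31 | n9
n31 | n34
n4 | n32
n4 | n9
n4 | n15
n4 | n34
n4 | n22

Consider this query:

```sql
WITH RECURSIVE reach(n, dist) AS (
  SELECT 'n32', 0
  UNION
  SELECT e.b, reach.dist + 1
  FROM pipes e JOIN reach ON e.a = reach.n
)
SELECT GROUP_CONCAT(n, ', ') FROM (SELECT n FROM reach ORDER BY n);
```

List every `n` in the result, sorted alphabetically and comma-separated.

Base: (n32, dist=0).
Iteration 1: edges from {n32} -> (n30, dist=1).
Iteration 2: edges from {n30} -> (n8, dist=2), (n9, dist=2).
Iteration 3: no outgoing edges from {n8,n9}; recursion stops.

n30, n32, n8, n9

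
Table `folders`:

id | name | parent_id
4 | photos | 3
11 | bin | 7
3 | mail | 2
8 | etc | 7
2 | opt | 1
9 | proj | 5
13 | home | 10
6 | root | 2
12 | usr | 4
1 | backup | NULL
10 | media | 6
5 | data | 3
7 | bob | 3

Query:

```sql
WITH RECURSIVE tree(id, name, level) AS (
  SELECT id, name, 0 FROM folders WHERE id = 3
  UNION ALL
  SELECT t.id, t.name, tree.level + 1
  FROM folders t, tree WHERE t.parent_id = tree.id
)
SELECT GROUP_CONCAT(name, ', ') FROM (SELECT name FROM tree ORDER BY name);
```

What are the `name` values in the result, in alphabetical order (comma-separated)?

bin, bob, data, etc, mail, photos, proj, usr

Base: id=3 (mail) at level 0.
Iteration 1: rows with parent_id in {3} -> photos (id 4, level 1), data (id 5, level 1), bob (id 7, level 1).
Iteration 2: rows with parent_id in {4,5,7} -> etc (id 8, level 2), proj (id 9, level 2), bin (id 11, level 2), usr (id 12, level 2).
Iteration 3: no rows with parent_id in {8,9,11,12}; recursion stops.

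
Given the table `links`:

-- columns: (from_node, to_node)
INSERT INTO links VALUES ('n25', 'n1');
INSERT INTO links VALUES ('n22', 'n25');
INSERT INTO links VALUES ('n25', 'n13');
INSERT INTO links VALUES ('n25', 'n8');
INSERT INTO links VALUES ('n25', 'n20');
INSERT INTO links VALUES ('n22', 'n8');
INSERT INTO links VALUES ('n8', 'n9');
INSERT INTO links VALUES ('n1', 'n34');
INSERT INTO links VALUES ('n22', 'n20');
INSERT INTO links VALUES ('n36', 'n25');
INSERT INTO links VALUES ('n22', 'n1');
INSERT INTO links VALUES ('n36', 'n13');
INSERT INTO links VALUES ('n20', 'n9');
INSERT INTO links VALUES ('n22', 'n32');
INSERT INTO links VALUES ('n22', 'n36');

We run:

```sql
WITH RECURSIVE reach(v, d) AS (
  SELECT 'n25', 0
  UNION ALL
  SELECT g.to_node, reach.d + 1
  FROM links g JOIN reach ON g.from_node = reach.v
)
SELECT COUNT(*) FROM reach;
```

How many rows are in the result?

8

Base: (n25, d=0).
Iteration 1: edges from {n25} -> (n1, d=1), (n13, d=1), (n20, d=1), (n8, d=1).
Iteration 2: edges from {n1,n13,n20,n8} -> (n34, d=2), (n9, d=2) x2. [UNION ALL keeps all 3 new rows, including repeats]
Iteration 3: no outgoing edges from {n34,n9}; recursion stops.
Total rows emitted: 8.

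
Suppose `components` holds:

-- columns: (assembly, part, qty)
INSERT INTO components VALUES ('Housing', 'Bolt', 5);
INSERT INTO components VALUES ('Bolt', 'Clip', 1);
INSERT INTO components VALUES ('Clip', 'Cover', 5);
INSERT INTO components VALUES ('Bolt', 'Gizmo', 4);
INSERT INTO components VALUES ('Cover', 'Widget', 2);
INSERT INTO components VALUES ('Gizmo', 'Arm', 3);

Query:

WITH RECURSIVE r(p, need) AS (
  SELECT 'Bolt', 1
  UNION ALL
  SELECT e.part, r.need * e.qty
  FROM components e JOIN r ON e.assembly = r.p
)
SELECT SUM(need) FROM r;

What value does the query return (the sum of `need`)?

33

Base: (Bolt, need=1).
Iteration 1: components of {Bolt} -> Clip = 1*1 = 1, Gizmo = 1*4 = 4.
Iteration 2: components of {Clip,Gizmo} -> Arm = 4*3 = 12, Cover = 1*5 = 5.
Iteration 3: components of {Arm,Cover} -> Widget = 5*2 = 10.
Iteration 4: no further components; recursion stops.
SUM(need) = 1 + 1 + 4 + 5 + 12 + 10 = 33.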